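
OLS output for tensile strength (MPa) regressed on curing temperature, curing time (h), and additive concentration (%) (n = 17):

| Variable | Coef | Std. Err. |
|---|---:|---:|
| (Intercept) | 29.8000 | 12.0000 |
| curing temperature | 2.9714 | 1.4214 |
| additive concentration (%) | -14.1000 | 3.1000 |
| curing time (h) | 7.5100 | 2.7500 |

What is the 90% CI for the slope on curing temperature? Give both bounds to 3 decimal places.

(0.454, 5.489)

Read off: b = 2.9714, SE = 1.4214 for curing temperature.
df = n − k − 1 = 17 − 3 − 1 = 13.
t* = t_{0.05, 13} = 1.770933.
Margin = t* × SE = 1.770933 × 1.4214 = 2.51720.
CI: 2.9714 ± 2.51720 → (0.454, 5.489).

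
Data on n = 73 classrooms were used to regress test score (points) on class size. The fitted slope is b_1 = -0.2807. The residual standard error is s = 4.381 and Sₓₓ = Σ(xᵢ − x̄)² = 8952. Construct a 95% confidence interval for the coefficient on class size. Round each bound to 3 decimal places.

SE(b_1) = s/√Sₓₓ = 4.381/√8952 = 0.0463034.
df = n − 2 = 71.
t* = t_{0.025, 71} = 1.993943.
Margin = t* × SE = 1.993943 × 0.0463034 = 0.09233.
CI: -0.2807 ± 0.09233 → (-0.373, -0.188).
With 95% confidence, each one-unit increase in class size is associated with a change of between -0.373 and -0.188 points in test score.

(-0.373, -0.188)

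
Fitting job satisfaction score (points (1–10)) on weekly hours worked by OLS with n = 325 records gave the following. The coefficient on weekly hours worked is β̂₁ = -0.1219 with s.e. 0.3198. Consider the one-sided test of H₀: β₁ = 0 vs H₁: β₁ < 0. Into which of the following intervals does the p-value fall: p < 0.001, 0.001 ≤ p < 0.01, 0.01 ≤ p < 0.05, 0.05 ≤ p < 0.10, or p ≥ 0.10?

t = -0.1219 / 0.3198 = -0.381.
df = n − 2 = 325 − 2 = 323.
One-sided p = P(T_{323} < t) ≈ 0.3517.
So p ≥ 0.10.

p ≥ 0.10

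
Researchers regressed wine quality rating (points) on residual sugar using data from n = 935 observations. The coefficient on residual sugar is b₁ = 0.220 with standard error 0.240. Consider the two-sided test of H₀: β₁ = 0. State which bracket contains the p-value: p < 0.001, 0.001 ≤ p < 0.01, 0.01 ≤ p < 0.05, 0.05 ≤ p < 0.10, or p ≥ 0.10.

p ≥ 0.10

t = 0.220 / 0.240 = 0.917.
df = n − 2 = 935 − 2 = 933.
Two-sided p = 2·P(T_{933} > |t|) ≈ 0.3596.
So p ≥ 0.10.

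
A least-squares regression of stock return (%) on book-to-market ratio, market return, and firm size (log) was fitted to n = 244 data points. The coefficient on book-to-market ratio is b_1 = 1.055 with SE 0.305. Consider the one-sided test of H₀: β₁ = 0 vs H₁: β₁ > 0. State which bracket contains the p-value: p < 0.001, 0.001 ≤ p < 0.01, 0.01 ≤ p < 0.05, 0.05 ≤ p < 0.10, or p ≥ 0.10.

p < 0.001

t = 1.055 / 0.305 = 3.459.
df = n − k − 1 = 244 − 3 − 1 = 240.
One-sided p = P(T_{240} > t) ≈ 0.0003.
So p < 0.001.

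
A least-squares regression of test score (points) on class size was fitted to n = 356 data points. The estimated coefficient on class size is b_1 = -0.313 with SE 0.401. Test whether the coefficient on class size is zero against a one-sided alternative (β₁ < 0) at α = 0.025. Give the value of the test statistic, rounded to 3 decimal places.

t = -0.781

H₀: β₁ = 0 vs H₁: β₁ < 0.
t = (b_1 − β₁⁰)/SE = -0.313 / 0.401 = -0.781.
df = n − 2 = 356 − 2 = 354.
One-sided p ≈ 0.2178, which is ≥ 0.025, so fail to reject H₀.
The data do not give significant evidence that the true slope on class size is negative.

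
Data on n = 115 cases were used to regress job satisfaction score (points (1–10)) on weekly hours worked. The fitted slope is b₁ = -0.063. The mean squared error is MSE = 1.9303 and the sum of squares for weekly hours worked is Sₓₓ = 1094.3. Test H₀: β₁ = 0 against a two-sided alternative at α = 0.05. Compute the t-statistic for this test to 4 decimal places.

SE(b₁) = √(MSE/Sₓₓ) = √(1.9303/1094.3) = 0.0419995.
t = -0.063 / 0.0419995 = -1.5000.
df = n − 2 = 113.
Two-sided p ≈ 0.1364, which is ≥ 0.05, so fail to reject H₀.
The data do not give significant evidence of an association between weekly hours worked and job satisfaction score.

t = -1.5000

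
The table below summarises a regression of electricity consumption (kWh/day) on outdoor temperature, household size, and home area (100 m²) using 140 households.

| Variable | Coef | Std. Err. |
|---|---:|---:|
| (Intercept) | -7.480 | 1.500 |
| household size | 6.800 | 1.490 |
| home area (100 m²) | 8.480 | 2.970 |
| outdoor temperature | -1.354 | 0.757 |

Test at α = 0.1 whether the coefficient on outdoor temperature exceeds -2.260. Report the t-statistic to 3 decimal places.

Read off: b = -1.354, SE = 0.757 for outdoor temperature.
H₀: β₁ = -2.260 vs H₁: β₁ > -2.260.
t = (-1.354 − (-2.260)) / 0.757 = 1.197.
df = n − k − 1 = 140 − 3 − 1 = 136.
One-sided p ≈ 0.1167, which is ≥ 0.1, so fail to reject H₀.
The data do not give significant evidence that the true slope on outdoor temperature exceeds -2.260 kWh/day per unit, holding the other predictors fixed.

t = 1.197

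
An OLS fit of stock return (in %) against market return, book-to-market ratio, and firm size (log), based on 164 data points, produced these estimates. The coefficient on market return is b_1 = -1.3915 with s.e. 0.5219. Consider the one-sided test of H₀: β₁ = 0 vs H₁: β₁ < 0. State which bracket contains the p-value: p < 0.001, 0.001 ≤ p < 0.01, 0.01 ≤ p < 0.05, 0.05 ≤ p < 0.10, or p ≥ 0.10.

t = -1.3915 / 0.5219 = -2.666.
df = n − k − 1 = 164 − 3 − 1 = 160.
One-sided p = P(T_{160} < t) ≈ 0.0042.
So 0.001 ≤ p < 0.01.

0.001 ≤ p < 0.01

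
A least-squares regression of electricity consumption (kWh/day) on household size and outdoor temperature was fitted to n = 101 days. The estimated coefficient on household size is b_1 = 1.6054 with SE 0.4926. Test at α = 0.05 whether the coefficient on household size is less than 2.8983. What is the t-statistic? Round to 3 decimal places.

H₀: β₁ = 2.8983 vs H₁: β₁ < 2.8983.
t = (b_1 − β₁⁰)/SE = (1.6054 − 2.8983) / 0.4926 = -2.625.
df = n − k − 1 = 101 − 2 − 1 = 98.
One-sided p ≈ 0.0050, which is < 0.05, so reject H₀.
There is evidence that the true slope on household size is below 2.8983 kWh/day per unit, holding the other predictors fixed.

t = -2.625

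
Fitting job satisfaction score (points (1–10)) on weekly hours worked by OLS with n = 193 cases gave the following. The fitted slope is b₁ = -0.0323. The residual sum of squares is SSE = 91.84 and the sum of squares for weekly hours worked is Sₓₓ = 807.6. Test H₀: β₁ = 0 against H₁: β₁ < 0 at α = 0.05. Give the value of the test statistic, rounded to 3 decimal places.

MSE = SSE/(n − 2) = 91.84/191 = 0.480838.
SE(b₁) = √(MSE/Sₓₓ) = √(0.480838/807.6) = 0.0244006.
t = -0.0323 / 0.0244006 = -1.324.
df = n − 2 = 191.
One-sided p ≈ 0.0936, which is ≥ 0.05, so fail to reject H₀.
The data do not give significant evidence that the true slope on weekly hours worked is negative.

t = -1.324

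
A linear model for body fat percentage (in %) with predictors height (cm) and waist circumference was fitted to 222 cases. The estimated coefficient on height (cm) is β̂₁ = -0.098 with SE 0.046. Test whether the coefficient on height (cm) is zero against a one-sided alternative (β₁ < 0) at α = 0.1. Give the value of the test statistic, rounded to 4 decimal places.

t = -2.1304

H₀: β₁ = 0 vs H₁: β₁ < 0.
t = (β̂₁ − β₁⁰)/SE = -0.098 / 0.046 = -2.1304.
df = n − k − 1 = 222 − 2 − 1 = 219.
One-sided p ≈ 0.0171, which is < 0.1, so reject H₀.
There is evidence that the true slope on height (cm) is negative, holding the other predictors fixed.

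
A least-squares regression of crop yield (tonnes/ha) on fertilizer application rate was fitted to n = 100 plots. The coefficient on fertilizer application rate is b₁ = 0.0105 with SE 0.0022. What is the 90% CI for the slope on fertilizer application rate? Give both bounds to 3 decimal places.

(0.007, 0.014)

df = n − 2 = 100 − 2 = 98.
t* = t_{0.05, 98} = 1.660551.
Margin = t* × SE = 1.660551 × 0.0022 = 0.00365.
CI: 0.0105 ± 0.00365 → (0.007, 0.014).
With 90% confidence, each one-unit increase in fertilizer application rate is associated with a change of between 0.007 and 0.014 tonnes/ha in crop yield.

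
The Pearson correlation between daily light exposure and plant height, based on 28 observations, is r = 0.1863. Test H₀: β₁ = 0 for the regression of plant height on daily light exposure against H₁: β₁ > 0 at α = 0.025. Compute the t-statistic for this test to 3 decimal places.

t = 0.967

t = r·√(n − 2)/√(1 − r²) = 0.1863·√26/√0.965292 = 0.967.
df = n − 2 = 26.
One-sided p ≈ 0.1713, which is ≥ 0.025, so fail to reject H₀.
The data do not give significant evidence of a linear association between daily light exposure and plant height.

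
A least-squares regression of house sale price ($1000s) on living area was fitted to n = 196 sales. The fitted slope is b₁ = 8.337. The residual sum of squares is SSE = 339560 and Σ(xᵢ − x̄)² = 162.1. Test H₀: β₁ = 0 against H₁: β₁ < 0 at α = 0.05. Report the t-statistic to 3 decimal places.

MSE = SSE/(n − 2) = 339560/194 = 1750.31.
SE(b₁) = √(MSE/Sₓₓ) = √(1750.31/162.1) = 3.28599.
t = 8.337 / 3.28599 = 2.537.
df = n − 2 = 194.
One-sided p ≈ 0.9940, which is ≥ 0.05, so fail to reject H₀.
The data do not give significant evidence that the true slope on living area is negative.

t = 2.537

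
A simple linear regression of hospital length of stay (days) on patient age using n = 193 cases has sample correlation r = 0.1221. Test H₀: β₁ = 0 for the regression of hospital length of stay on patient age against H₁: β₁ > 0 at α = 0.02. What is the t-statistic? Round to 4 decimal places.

t = r·√(n − 2)/√(1 − r²) = 0.1221·√191/√0.985092 = 1.7002.
df = n − 2 = 191.
One-sided p ≈ 0.0454, which is ≥ 0.02, so fail to reject H₀.
The data do not give significant evidence of a linear association between patient age and hospital length of stay.

t = 1.7002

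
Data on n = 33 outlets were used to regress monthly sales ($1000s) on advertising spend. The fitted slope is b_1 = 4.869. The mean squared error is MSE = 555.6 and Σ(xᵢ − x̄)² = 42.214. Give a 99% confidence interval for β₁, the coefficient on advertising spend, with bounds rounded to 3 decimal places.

SE(b_1) = √(MSE/Sₓₓ) = √(555.6/42.214) = 3.62788.
df = n − 2 = 31.
t* = t_{0.005, 31} = 2.744042.
Margin = t* × SE = 2.744042 × 3.62788 = 9.95505.
CI: 4.869 ± 9.95505 → (-5.086, 14.824).
With 99% confidence, each one-unit increase in advertising spend is associated with a change of between -5.086 and 14.824 $1000s in monthly sales.

(-5.086, 14.824)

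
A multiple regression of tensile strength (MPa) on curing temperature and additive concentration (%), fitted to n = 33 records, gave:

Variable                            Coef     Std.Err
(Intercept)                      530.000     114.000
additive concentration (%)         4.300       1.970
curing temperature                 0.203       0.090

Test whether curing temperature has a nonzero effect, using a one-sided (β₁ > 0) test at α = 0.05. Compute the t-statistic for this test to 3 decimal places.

t = 2.256

Read off: b = 0.203, SE = 0.090 for curing temperature.
H₀: β₁ = 0 vs H₁: β₁ > 0.
t = 0.203 / 0.090 = 2.256.
df = n − k − 1 = 33 − 2 − 1 = 30.
One-sided p ≈ 0.0158, which is < 0.05, so reject H₀.
There is evidence that the true slope on curing temperature is positive, holding the other predictors fixed.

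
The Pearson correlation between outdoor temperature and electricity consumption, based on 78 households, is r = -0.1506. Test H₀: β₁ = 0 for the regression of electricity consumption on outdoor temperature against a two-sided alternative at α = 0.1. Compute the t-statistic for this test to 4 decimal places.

t = r·√(n − 2)/√(1 − r²) = -0.1506·√76/√0.97732 = -1.3280.
df = n − 2 = 76.
Two-sided p ≈ 0.1881, which is ≥ 0.1, so fail to reject H₀.
The data do not give significant evidence of a linear association between outdoor temperature and electricity consumption.

t = -1.3280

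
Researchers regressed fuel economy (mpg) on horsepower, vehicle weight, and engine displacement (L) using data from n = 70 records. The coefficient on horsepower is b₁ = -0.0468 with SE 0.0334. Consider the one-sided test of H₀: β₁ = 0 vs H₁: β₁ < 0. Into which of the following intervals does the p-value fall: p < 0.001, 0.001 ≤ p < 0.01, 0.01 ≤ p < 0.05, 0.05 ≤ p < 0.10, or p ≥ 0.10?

0.05 ≤ p < 0.10

t = -0.0468 / 0.0334 = -1.401.
df = n − k − 1 = 70 − 3 − 1 = 66.
One-sided p = P(T_{66} < t) ≈ 0.0829.
So 0.05 ≤ p < 0.10.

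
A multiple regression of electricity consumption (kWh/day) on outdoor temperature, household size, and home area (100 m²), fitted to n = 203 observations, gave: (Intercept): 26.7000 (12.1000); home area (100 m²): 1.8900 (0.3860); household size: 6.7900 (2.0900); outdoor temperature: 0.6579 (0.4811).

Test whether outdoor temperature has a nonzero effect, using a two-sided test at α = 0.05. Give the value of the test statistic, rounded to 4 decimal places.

t = 1.3675

Read off: b = 0.6579, SE = 0.4811 for outdoor temperature.
H₀: β₁ = 0 vs H₁: β₁ ≠ 0.
t = 0.6579 / 0.4811 = 1.3675.
df = n − k − 1 = 203 − 3 − 1 = 199.
Two-sided p ≈ 0.1730, which is ≥ 0.05, so fail to reject H₀.
The data do not give significant evidence of an association between outdoor temperature and electricity consumption, after adjusting for the other predictors.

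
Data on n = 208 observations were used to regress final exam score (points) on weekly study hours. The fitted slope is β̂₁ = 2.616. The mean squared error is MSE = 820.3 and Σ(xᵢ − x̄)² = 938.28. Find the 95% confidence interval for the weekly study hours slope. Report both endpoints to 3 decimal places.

(0.773, 4.459)

SE(β̂₁) = √(MSE/Sₓₓ) = √(820.3/938.28) = 0.935018.
df = n − 2 = 206.
t* = t_{0.025, 206} = 1.971547.
Margin = t* × SE = 1.971547 × 0.935018 = 1.84343.
CI: 2.616 ± 1.84343 → (0.773, 4.459).
With 95% confidence, each one-unit increase in weekly study hours is associated with a change of between 0.773 and 4.459 points in final exam score.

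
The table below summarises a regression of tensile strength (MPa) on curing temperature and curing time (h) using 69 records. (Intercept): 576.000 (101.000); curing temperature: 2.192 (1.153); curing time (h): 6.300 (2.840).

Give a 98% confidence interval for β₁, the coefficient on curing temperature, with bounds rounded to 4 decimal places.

(-0.5570, 4.9410)

Read off: b = 2.192, SE = 1.153 for curing temperature.
df = n − k − 1 = 69 − 2 − 1 = 66.
t* = t_{0.01, 66} = 2.384186.
Margin = t* × SE = 2.384186 × 1.153 = 2.748966.
CI: 2.192 ± 2.748966 → (-0.5570, 4.9410).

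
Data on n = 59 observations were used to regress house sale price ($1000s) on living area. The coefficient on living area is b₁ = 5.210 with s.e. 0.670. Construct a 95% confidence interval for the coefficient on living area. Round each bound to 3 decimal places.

(3.868, 6.552)

df = n − 2 = 59 − 2 = 57.
t* = t_{0.025, 57} = 2.002465.
Margin = t* × SE = 2.002465 × 0.670 = 1.34165.
CI: 5.210 ± 1.34165 → (3.868, 6.552).
With 95% confidence, each one-unit increase in living area is associated with a change of between 3.868 and 6.552 $1000s in house sale price.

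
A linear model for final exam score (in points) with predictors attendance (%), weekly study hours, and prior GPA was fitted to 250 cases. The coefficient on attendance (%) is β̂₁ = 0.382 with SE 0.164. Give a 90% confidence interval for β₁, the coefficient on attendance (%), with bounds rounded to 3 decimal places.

df = n − k − 1 = 250 − 3 − 1 = 246.
t* = t_{0.05, 246} = 1.651071.
Margin = t* × SE = 1.651071 × 0.164 = 0.27078.
CI: 0.382 ± 0.27078 → (0.111, 0.653).
With 90% confidence, each one-unit increase in attendance (%) is associated with a change of between 0.111 and 0.653 points in final exam score, holding the other predictors fixed.

(0.111, 0.653)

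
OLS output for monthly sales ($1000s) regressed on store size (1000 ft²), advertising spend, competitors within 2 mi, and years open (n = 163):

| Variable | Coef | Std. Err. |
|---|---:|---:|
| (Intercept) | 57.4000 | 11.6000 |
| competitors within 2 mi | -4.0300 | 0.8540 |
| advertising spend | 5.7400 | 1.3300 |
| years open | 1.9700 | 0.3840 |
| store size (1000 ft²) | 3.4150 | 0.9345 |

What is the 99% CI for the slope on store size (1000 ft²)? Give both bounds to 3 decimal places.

(0.978, 5.852)

Read off: b = 3.4150, SE = 0.9345 for store size (1000 ft²).
df = n − k − 1 = 163 − 4 − 1 = 158.
t* = t_{0.005, 158} = 2.607304.
Margin = t* × SE = 2.607304 × 0.9345 = 2.43653.
CI: 3.4150 ± 2.43653 → (0.978, 5.852).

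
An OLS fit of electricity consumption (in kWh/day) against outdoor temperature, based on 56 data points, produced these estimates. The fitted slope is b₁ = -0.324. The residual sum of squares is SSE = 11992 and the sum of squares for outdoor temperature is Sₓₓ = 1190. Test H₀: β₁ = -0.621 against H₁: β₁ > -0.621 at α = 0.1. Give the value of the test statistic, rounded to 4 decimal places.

MSE = SSE/(n − 2) = 11992/54 = 222.074.
SE(b₁) = √(MSE/Sₓₓ) = √(222.074/1190) = 0.431992.
t = (-0.324 − (-0.621)) / 0.431992 = 0.6875.
df = n − 2 = 54.
One-sided p ≈ 0.2474, which is ≥ 0.1, so fail to reject H₀.
The data do not give significant evidence that the true slope on outdoor temperature exceeds -0.621 kWh/day per unit.

t = 0.6875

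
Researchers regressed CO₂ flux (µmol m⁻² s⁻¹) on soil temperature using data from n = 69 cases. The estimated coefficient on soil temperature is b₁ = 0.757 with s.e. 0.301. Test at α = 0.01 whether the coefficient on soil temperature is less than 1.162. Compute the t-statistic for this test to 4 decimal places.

t = -1.3455

H₀: β₁ = 1.162 vs H₁: β₁ < 1.162.
t = (b₁ − β₁⁰)/SE = (0.757 − 1.162) / 0.301 = -1.3455.
df = n − 2 = 69 − 2 = 67.
One-sided p ≈ 0.0915, which is ≥ 0.01, so fail to reject H₀.
The data do not give significant evidence that the true slope on soil temperature is below 1.162 µmol m⁻² s⁻¹ per unit.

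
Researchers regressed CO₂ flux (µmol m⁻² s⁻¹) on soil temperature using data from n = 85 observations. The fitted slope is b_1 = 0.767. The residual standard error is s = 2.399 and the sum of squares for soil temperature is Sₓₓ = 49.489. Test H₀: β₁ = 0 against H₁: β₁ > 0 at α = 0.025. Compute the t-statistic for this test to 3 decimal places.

SE(b_1) = s/√Sₓₓ = 2.399/√49.489 = 0.341017.
t = 0.767 / 0.341017 = 2.249.
df = n − 2 = 83.
One-sided p ≈ 0.0136, which is < 0.025, so reject H₀.
There is evidence that the true slope on soil temperature is positive.

t = 2.249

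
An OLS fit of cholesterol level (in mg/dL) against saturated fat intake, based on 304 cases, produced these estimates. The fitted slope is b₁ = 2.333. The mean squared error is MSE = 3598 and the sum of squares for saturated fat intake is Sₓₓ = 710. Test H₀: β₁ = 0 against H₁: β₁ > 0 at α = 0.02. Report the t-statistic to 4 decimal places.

t = 1.0364

SE(b₁) = √(MSE/Sₓₓ) = √(3598/710) = 2.25113.
t = 2.333 / 2.25113 = 1.0364.
df = n − 2 = 302.
One-sided p ≈ 0.1504, which is ≥ 0.02, so fail to reject H₀.
The data do not give significant evidence that the true slope on saturated fat intake is positive.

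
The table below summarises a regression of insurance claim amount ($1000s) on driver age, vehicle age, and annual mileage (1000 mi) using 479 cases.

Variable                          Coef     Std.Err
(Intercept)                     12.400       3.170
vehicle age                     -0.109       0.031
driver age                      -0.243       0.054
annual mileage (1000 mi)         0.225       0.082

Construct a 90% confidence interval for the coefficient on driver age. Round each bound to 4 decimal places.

(-0.3320, -0.1540)

Read off: b = -0.243, SE = 0.054 for driver age.
df = n − k − 1 = 479 − 3 − 1 = 475.
t* = t_{0.05, 475} = 1.648068.
Margin = t* × SE = 1.648068 × 0.054 = 0.088996.
CI: -0.243 ± 0.088996 → (-0.3320, -0.1540).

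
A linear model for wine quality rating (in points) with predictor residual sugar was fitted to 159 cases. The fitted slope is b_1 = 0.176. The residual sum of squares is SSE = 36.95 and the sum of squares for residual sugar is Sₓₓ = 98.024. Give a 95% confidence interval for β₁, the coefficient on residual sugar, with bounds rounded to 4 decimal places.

(0.0792, 0.2728)

MSE = SSE/(n − 2) = 36.95/157 = 0.23535.
SE(b_1) = √(MSE/Sₓₓ) = √(0.23535/98.024) = 0.0489994.
df = n − 2 = 157.
t* = t_{0.025, 157} = 1.975189.
Margin = t* × SE = 1.975189 × 0.0489994 = 0.096783.
CI: 0.176 ± 0.096783 → (0.0792, 0.2728).
With 95% confidence, each one-unit increase in residual sugar is associated with a change of between 0.0792 and 0.2728 points in wine quality rating.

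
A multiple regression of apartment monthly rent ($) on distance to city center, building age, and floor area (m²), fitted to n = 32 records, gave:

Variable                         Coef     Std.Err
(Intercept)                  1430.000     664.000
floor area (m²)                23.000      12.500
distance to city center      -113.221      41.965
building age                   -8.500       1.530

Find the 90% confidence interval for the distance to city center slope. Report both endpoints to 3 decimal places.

Read off: b = -113.221, SE = 41.965 for distance to city center.
df = n − k − 1 = 32 − 3 − 1 = 28.
t* = t_{0.05, 28} = 1.701131.
Margin = t* × SE = 1.701131 × 41.965 = 71.38796.
CI: -113.221 ± 71.38796 → (-184.609, -41.833).

(-184.609, -41.833)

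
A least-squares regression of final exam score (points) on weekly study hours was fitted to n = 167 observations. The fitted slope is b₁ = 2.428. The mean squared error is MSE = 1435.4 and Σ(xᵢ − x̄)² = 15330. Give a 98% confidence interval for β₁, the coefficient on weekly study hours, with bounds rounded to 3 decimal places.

(1.709, 3.147)

SE(b₁) = √(MSE/Sₓₓ) = √(1435.4/15330) = 0.305996.
df = n − 2 = 165.
t* = t_{0.01, 165} = 2.34916.
Margin = t* × SE = 2.34916 × 0.305996 = 0.71883.
CI: 2.428 ± 0.71883 → (1.709, 3.147).
With 98% confidence, each one-unit increase in weekly study hours is associated with a change of between 1.709 and 3.147 points in final exam score.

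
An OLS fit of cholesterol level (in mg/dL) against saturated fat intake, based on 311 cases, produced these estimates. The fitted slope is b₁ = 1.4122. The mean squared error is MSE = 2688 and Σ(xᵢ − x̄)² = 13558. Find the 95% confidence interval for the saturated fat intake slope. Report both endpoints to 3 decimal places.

(0.536, 2.288)

SE(b₁) = √(MSE/Sₓₓ) = √(2688/13558) = 0.445263.
df = n − 2 = 309.
t* = t_{0.025, 309} = 1.967671.
Margin = t* × SE = 1.967671 × 0.445263 = 0.87613.
CI: 1.4122 ± 0.87613 → (0.536, 2.288).
With 95% confidence, each one-unit increase in saturated fat intake is associated with a change of between 0.536 and 2.288 mg/dL in cholesterol level.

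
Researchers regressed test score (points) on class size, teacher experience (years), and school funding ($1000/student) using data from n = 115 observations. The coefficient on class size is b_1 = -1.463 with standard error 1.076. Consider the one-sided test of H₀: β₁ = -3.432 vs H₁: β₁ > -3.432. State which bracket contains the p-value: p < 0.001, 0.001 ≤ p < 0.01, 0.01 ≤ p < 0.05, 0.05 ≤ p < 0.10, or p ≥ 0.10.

0.01 ≤ p < 0.05

t = (-1.463 − (-3.432)) / 1.076 = 1.830.
df = n − k − 1 = 115 − 3 − 1 = 111.
One-sided p = P(T_{111} > t) ≈ 0.0350.
So 0.01 ≤ p < 0.05.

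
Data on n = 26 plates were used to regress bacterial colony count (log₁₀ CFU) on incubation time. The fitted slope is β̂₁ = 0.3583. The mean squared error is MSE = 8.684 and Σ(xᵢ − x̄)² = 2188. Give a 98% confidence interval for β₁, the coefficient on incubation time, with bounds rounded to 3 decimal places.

(0.201, 0.515)

SE(β̂₁) = √(MSE/Sₓₓ) = √(8.684/2188) = 0.0629994.
df = n − 2 = 24.
t* = t_{0.01, 24} = 2.492159.
Margin = t* × SE = 2.492159 × 0.0629994 = 0.15700.
CI: 0.3583 ± 0.15700 → (0.201, 0.515).
With 98% confidence, each one-unit increase in incubation time is associated with a change of between 0.201 and 0.515 log₁₀ CFU in bacterial colony count.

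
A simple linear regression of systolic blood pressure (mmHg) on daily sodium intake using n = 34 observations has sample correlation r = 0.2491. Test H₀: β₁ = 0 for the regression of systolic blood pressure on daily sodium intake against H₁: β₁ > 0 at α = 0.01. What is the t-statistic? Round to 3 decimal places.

t = r·√(n − 2)/√(1 − r²) = 0.2491·√32/√0.937949 = 1.455.
df = n − 2 = 32.
One-sided p ≈ 0.0777, which is ≥ 0.01, so fail to reject H₀.
The data do not give significant evidence of a linear association between daily sodium intake and systolic blood pressure.

t = 1.455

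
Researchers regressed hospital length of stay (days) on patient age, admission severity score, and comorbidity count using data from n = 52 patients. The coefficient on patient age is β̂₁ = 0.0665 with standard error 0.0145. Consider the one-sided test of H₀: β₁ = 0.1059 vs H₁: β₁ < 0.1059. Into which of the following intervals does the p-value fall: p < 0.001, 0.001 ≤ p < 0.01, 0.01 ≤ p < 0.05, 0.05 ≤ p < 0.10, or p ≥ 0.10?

t = (0.0665 − 0.1059) / 0.0145 = -2.717.
df = n − k − 1 = 52 − 3 − 1 = 48.
One-sided p = P(T_{48} < t) ≈ 0.0046.
So 0.001 ≤ p < 0.01.

0.001 ≤ p < 0.01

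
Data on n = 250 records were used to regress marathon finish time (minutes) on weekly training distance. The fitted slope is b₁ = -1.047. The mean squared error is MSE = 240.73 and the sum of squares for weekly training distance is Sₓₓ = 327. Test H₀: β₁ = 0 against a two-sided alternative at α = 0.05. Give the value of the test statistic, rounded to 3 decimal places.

t = -1.220

SE(b₁) = √(MSE/Sₓₓ) = √(240.73/327) = 0.858008.
t = -1.047 / 0.858008 = -1.220.
df = n − 2 = 248.
Two-sided p ≈ 0.2235, which is ≥ 0.05, so fail to reject H₀.
The data do not give significant evidence of an association between weekly training distance and marathon finish time.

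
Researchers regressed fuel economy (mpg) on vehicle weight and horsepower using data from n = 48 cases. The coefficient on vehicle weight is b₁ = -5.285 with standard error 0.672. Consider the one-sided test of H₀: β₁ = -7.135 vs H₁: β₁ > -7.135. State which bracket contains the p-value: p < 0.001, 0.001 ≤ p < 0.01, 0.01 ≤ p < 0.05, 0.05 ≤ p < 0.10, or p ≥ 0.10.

t = (-5.285 − (-7.135)) / 0.672 = 2.753.
df = n − k − 1 = 48 − 2 − 1 = 45.
One-sided p = P(T_{45} > t) ≈ 0.0042.
So 0.001 ≤ p < 0.01.

0.001 ≤ p < 0.01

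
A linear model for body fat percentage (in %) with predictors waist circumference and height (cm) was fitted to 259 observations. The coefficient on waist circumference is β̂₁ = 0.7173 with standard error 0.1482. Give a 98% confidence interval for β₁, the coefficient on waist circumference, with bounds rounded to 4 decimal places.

df = n − k − 1 = 259 − 2 − 1 = 256.
t* = t_{0.01, 256} = 2.341002.
Margin = t* × SE = 2.341002 × 0.1482 = 0.346937.
CI: 0.7173 ± 0.346937 → (0.3704, 1.0642).
With 98% confidence, each one-unit increase in waist circumference is associated with a change of between 0.3704 and 1.0642 % in body fat percentage, holding the other predictors fixed.

(0.3704, 1.0642)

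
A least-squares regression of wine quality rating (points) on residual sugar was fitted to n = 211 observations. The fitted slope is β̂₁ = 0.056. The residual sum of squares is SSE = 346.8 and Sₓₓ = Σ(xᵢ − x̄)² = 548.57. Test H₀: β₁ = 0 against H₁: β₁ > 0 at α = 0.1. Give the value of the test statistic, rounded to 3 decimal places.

MSE = SSE/(n − 2) = 346.8/209 = 1.65933.
SE(β̂₁) = √(MSE/Sₓₓ) = √(1.65933/548.57) = 0.0549984.
t = 0.056 / 0.0549984 = 1.018.
df = n − 2 = 209.
One-sided p ≈ 0.1549, which is ≥ 0.1, so fail to reject H₀.
The data do not give significant evidence that the true slope on residual sugar is positive.

t = 1.018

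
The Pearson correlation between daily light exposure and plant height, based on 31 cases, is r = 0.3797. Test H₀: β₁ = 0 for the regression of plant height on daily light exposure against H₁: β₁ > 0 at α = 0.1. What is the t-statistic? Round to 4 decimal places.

t = r·√(n − 2)/√(1 − r²) = 0.3797·√29/√0.855828 = 2.2103.
df = n − 2 = 29.
One-sided p ≈ 0.0176, which is < 0.1, so reject H₀.
There is evidence of a linear association between daily light exposure and plant height.

t = 2.2103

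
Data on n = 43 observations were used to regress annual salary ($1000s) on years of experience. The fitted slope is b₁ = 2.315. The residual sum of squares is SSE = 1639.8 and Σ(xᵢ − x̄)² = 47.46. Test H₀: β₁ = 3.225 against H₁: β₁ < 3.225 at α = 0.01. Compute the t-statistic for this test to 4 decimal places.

MSE = SSE/(n − 2) = 1639.8/41 = 39.9951.
SE(b₁) = √(MSE/Sₓₓ) = √(39.9951/47.46) = 0.917994.
t = (2.315 − 3.225) / 0.917994 = -0.9913.
df = n − 2 = 41.
One-sided p ≈ 0.1637, which is ≥ 0.01, so fail to reject H₀.
The data do not give significant evidence that the true slope on years of experience is below 3.225 $1000s per unit.

t = -0.9913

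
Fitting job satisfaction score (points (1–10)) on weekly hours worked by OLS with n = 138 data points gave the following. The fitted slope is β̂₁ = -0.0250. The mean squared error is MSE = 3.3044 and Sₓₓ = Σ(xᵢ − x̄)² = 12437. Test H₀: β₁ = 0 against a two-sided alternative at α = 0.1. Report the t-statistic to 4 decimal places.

t = -1.5337

SE(β̂₁) = √(MSE/Sₓₓ) = √(3.3044/12437) = 0.0163.
t = -0.0250 / 0.0163 = -1.5337.
df = n − 2 = 136.
Two-sided p ≈ 0.1274, which is ≥ 0.1, so fail to reject H₀.
The data do not give significant evidence of an association between weekly hours worked and job satisfaction score.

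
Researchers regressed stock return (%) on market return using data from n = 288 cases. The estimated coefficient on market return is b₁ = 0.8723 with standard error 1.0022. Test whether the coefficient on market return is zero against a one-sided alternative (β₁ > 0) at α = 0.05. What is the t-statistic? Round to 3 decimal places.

H₀: β₁ = 0 vs H₁: β₁ > 0.
t = (b₁ − β₁⁰)/SE = 0.8723 / 1.0022 = 0.870.
df = n − 2 = 288 − 2 = 286.
One-sided p ≈ 0.1924, which is ≥ 0.05, so fail to reject H₀.
The data do not give significant evidence that the true slope on market return is positive.

t = 0.870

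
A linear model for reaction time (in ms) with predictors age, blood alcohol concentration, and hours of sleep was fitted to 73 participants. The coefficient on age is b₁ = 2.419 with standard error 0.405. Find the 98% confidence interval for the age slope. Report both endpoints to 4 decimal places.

(1.4544, 3.3836)

df = n − k − 1 = 73 − 3 − 1 = 69.
t* = t_{0.01, 69} = 2.381615.
Margin = t* × SE = 2.381615 × 0.405 = 0.964554.
CI: 2.419 ± 0.964554 → (1.4544, 3.3836).
With 98% confidence, each one-unit increase in age is associated with a change of between 1.4544 and 3.3836 ms in reaction time, holding the other predictors fixed.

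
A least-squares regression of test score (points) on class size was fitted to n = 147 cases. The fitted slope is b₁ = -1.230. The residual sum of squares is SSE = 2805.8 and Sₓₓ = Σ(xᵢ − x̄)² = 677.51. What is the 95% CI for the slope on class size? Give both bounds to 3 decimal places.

MSE = SSE/(n − 2) = 2805.8/145 = 19.3503.
SE(b₁) = √(MSE/Sₓₓ) = √(19.3503/677.51) = 0.169.
df = n − 2 = 145.
t* = t_{0.025, 145} = 1.97646.
Margin = t* × SE = 1.97646 × 0.169 = 0.33402.
CI: -1.230 ± 0.33402 → (-1.564, -0.896).
With 95% confidence, each one-unit increase in class size is associated with a change of between -1.564 and -0.896 points in test score.

(-1.564, -0.896)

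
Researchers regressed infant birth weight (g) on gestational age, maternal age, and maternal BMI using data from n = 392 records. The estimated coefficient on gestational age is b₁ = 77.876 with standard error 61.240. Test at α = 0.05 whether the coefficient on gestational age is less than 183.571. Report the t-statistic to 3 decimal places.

H₀: β₁ = 183.571 vs H₁: β₁ < 183.571.
t = (b₁ − β₁⁰)/SE = (77.876 − 183.571) / 61.240 = -1.726.
df = n − k − 1 = 392 − 3 − 1 = 388.
One-sided p ≈ 0.0426, which is < 0.05, so reject H₀.
There is evidence that the true slope on gestational age is below 183.571 g per unit, holding the other predictors fixed.

t = -1.726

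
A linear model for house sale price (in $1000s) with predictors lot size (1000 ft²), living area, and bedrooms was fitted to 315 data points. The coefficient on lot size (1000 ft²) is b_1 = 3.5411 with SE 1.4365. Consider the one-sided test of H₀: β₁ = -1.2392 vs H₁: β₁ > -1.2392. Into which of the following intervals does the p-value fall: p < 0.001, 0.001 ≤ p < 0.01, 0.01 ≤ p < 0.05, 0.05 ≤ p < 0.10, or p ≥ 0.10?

t = (3.5411 − (-1.2392)) / 1.4365 = 3.328.
df = n − k − 1 = 315 − 3 − 1 = 311.
One-sided p = P(T_{311} > t) ≈ 0.0005.
So p < 0.001.

p < 0.001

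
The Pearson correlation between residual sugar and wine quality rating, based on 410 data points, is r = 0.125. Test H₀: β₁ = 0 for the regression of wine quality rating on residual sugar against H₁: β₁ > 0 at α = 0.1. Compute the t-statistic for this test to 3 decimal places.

t = 2.545

t = r·√(n − 2)/√(1 − r²) = 0.125·√408/√0.984375 = 2.545.
df = n − 2 = 408.
One-sided p ≈ 0.0057, which is < 0.1, so reject H₀.
There is evidence of a linear association between residual sugar and wine quality rating.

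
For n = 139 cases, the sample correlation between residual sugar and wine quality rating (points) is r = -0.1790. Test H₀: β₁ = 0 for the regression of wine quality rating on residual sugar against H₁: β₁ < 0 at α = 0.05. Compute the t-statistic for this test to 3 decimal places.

t = r·√(n − 2)/√(1 − r²) = -0.1790·√137/√0.967959 = -2.130.
df = n − 2 = 137.
One-sided p ≈ 0.0175, which is < 0.05, so reject H₀.
There is evidence of a linear association between residual sugar and wine quality rating.

t = -2.130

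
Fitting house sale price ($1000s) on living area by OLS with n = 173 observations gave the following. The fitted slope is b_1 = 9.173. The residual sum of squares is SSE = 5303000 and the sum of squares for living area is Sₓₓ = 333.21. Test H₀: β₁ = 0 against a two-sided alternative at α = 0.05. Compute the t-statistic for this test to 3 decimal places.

MSE = SSE/(n − 2) = 5303000/171 = 31011.7.
SE(b_1) = √(MSE/Sₓₓ) = √(31011.7/333.21) = 9.64725.
t = 9.173 / 9.64725 = 0.951.
df = n − 2 = 171.
Two-sided p ≈ 0.3430, which is ≥ 0.05, so fail to reject H₀.
The data do not give significant evidence of an association between living area and house sale price.

t = 0.951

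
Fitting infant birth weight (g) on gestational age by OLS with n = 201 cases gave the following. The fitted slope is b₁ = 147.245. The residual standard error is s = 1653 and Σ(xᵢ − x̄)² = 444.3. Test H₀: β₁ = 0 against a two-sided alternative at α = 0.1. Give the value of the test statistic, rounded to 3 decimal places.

t = 1.878

SE(b₁) = s/√Sₓₓ = 1653/√444.3 = 78.4214.
t = 147.245 / 78.4214 = 1.878.
df = n − 2 = 199.
Two-sided p ≈ 0.0619, which is < 0.1, so reject H₀.
There is evidence that gestational age is associated with infant birth weight.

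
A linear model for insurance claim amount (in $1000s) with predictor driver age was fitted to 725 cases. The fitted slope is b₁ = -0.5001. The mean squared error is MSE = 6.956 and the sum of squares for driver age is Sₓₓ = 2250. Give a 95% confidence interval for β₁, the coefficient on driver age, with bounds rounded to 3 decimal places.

(-0.609, -0.391)

SE(b₁) = √(MSE/Sₓₓ) = √(6.956/2250) = 0.0556018.
df = n − 2 = 723.
t* = t_{0.025, 723} = 1.963251.
Margin = t* × SE = 1.963251 × 0.0556018 = 0.10916.
CI: -0.5001 ± 0.10916 → (-0.609, -0.391).
With 95% confidence, each one-unit increase in driver age is associated with a change of between -0.609 and -0.391 $1000s in insurance claim amount.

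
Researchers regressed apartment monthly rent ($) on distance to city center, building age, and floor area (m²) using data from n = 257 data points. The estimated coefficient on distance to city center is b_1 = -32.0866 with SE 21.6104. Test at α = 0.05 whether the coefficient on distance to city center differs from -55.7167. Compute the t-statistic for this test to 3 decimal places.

H₀: β₁ = -55.7167 vs H₁: β₁ ≠ -55.7167.
t = (b_1 − β₁⁰)/SE = (-32.0866 − (-55.7167)) / 21.6104 = 1.093.
df = n − k − 1 = 257 − 3 − 1 = 253.
Two-sided p ≈ 0.2752, which is ≥ 0.05, so fail to reject H₀.
The data are consistent with a true slope of -55.7167 $ per unit of distance to city center, holding the other predictors fixed.

t = 1.093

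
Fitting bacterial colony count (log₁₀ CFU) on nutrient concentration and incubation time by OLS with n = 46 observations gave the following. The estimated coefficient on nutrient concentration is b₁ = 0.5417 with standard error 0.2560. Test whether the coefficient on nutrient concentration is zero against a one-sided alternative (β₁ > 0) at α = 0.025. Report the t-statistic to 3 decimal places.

H₀: β₁ = 0 vs H₁: β₁ > 0.
t = (b₁ − β₁⁰)/SE = 0.5417 / 0.2560 = 2.116.
df = n − k − 1 = 46 − 2 − 1 = 43.
One-sided p ≈ 0.0201, which is < 0.025, so reject H₀.
There is evidence that the true slope on nutrient concentration is positive, holding the other predictors fixed.

t = 2.116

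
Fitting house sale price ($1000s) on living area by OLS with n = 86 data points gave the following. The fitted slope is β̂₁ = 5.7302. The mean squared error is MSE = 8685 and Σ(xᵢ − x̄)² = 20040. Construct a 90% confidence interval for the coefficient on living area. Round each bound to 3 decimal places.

SE(β̂₁) = √(MSE/Sₓₓ) = √(8685/20040) = 0.658318.
df = n − 2 = 84.
t* = t_{0.05, 84} = 1.663197.
Margin = t* × SE = 1.663197 × 0.658318 = 1.09491.
CI: 5.7302 ± 1.09491 → (4.635, 6.825).
With 90% confidence, each one-unit increase in living area is associated with a change of between 4.635 and 6.825 $1000s in house sale price.

(4.635, 6.825)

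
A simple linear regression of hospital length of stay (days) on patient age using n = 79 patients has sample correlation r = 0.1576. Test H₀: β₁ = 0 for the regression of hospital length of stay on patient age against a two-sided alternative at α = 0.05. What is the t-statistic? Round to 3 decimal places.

t = 1.400

t = r·√(n − 2)/√(1 − r²) = 0.1576·√77/√0.975162 = 1.400.
df = n − 2 = 77.
Two-sided p ≈ 0.1654, which is ≥ 0.05, so fail to reject H₀.
The data do not give significant evidence of a linear association between patient age and hospital length of stay.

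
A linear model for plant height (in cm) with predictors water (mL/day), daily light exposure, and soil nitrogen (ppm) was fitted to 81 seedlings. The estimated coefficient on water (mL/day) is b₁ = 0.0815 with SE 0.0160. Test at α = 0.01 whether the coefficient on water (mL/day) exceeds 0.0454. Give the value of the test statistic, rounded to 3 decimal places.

H₀: β₁ = 0.0454 vs H₁: β₁ > 0.0454.
t = (b₁ − β₁⁰)/SE = (0.0815 − 0.0454) / 0.0160 = 2.256.
df = n − k − 1 = 81 − 3 − 1 = 77.
One-sided p ≈ 0.0134, which is ≥ 0.01, so fail to reject H₀.
The data do not give significant evidence that the true slope on water (mL/day) exceeds 0.0454 cm per unit, holding the other predictors fixed.

t = 2.256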